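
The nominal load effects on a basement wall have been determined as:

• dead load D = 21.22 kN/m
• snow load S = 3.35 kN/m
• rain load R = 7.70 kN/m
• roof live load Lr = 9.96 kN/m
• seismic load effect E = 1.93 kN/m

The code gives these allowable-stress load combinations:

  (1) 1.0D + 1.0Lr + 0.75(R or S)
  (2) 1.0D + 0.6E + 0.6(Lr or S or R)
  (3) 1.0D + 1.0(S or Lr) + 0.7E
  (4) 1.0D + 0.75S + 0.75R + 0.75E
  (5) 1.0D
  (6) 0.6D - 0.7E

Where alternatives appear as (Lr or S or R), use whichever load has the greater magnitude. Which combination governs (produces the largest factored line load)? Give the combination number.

(R or S) → R = 7.70 kN/m; (Lr or S or R) → Lr = 9.96 kN/m; (S or Lr) → Lr = 9.96 kN/m.
(1) 1.0(21.22) + 1.0(9.96) + 0.75(7.70) = 21.22 + 9.96 + 5.78 = 36.96
(2) 1.0(21.22) + 0.6(1.93) + 0.6(9.96) = 28.35
(3) 1.0(21.22) + 1.0(9.96) + 0.7(1.93) = 21.22 + 9.96 + 1.35 = 32.53
(4) 1.0(21.22) + 0.75(3.35) + 0.75(7.70) + 0.75(1.93) = 21.22 + 2.51 + 5.78 + 1.45 = 30.96
(5) 1.0(21.22) = 21.22
(6) 0.6(21.22) - 0.7(1.93) = 12.73 - 1.35 = 11.38
The largest value is 36.96 kN/m from combination 1.

Combination 1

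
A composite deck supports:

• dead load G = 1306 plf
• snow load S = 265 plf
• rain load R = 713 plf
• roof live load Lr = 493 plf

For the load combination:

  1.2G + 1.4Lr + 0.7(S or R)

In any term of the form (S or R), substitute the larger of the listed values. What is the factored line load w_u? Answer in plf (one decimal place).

(S or R) → R = 713 plf.
1.2(1306) + 1.4(493) + 0.7(713) = 1567.2 + 690.2 + 499.1 = 2756.5
w_u = 2756.5 plf.

2756.5 plf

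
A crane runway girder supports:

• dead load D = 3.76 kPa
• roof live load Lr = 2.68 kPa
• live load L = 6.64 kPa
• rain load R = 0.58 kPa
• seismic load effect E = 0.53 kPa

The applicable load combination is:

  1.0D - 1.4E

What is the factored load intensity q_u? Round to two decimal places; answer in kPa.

3.02 kPa

1.0(3.76) - 1.4(0.53) = 3.76 - 0.74 = 3.02
q_u = 3.02 kPa.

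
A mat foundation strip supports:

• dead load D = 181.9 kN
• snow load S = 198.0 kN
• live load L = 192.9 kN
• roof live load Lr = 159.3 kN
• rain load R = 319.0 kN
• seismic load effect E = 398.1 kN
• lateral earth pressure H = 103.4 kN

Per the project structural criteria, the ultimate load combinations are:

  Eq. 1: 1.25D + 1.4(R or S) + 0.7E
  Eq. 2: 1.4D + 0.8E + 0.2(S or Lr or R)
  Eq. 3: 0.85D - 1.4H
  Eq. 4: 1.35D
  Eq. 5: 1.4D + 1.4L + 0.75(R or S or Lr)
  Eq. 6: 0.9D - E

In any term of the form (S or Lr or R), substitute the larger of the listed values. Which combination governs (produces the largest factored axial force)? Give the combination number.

(R or S) → R = 319.0 kN; (S or Lr or R) → R = 319.0 kN; (R or S or Lr) → R = 319.0 kN.
Eq. 1: 1.25(181.9) + 1.4(319.0) + 0.7(398.1) = 227.38 + 446.60 + 278.67 = 952.65
Eq. 2: 1.4(181.9) + 0.8(398.1) + 0.2(319.0) = 254.66 + 318.48 + 63.80 = 636.94
Eq. 3: 0.85(181.9) - 1.4(103.4) = 154.62 - 144.76 = 9.86
Eq. 4: 1.35(181.9) = 245.57
Eq. 5: 1.4(181.9) + 1.4(192.9) + 0.75(319.0) = 254.66 + 270.06 + 239.25 = 763.97
Eq. 6: 0.9(181.9) - 1.0(398.1) = 163.71 - 398.10 = -234.39
The largest value is 952.65 kN from combination 1.

Combination 1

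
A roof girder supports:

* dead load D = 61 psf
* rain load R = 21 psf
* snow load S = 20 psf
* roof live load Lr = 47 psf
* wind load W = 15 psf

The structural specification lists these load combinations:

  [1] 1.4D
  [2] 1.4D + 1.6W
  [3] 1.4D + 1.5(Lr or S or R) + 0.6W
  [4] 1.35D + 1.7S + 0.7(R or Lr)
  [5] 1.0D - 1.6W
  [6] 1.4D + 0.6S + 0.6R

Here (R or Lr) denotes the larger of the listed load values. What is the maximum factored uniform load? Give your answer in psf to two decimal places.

(Lr or S or R) → Lr = 47 psf; (R or Lr) → Lr = 47 psf.
[1] 1.4(61) = 85.40
[2] 1.4(61) + 1.6(15) = 85.40 + 24.00 = 109.40
[3] 1.4(61) + 1.5(47) + 0.6(15) = 85.40 + 70.50 + 9.00 = 164.90
[4] 1.35(61) + 1.7(20) + 0.7(47) = 82.35 + 34.00 + 32.90 = 149.25
[5] 1.0(61) - 1.6(15) = 61.00 - 24.00 = 37.00
[6] 1.4(61) + 0.6(20) + 0.6(21) = 85.40 + 12.00 + 12.60 = 110.00
The controlling combination is 3, giving 164.90 psf.

164.90 psf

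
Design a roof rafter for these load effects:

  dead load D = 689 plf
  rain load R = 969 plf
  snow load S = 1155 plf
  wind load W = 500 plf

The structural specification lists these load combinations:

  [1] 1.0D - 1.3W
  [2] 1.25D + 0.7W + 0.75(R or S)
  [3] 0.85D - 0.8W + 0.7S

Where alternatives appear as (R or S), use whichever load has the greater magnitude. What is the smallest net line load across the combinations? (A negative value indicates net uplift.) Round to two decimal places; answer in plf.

(R or S) → S = 1155 plf.
[1] 1.0(689) - 1.3(500) = 689.00 - 650.00 = 39.00
[2] 1.25(689) + 0.7(500) + 0.75(1155) = 861.25 + 350.00 + 866.25 = 2077.50
[3] 0.85(689) - 0.8(500) + 0.7(1155) = 585.65 - 400.00 + 808.50 = 994.15
Combination 1 gives the minimum: 39.00 plf.

39.00 plf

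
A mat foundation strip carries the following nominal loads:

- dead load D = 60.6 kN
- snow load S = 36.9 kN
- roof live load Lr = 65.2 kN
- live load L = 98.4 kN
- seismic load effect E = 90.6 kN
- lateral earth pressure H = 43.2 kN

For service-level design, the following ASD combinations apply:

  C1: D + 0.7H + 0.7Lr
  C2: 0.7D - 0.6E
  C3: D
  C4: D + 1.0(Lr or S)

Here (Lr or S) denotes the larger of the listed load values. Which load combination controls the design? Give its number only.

(Lr or S) → Lr = 65.2 kN.
C1: 1.0(60.6) + 0.7(43.2) + 0.7(65.2) = 136.5
C2: 0.7(60.6) - 0.6(90.6) = -11.9
C3: 1.0(60.6) = 60.6
C4: 1.0(60.6) + 1.0(65.2) = 60.6 + 65.2 = 125.8
The largest value is 136.5 kN from combination 1.

Combination 1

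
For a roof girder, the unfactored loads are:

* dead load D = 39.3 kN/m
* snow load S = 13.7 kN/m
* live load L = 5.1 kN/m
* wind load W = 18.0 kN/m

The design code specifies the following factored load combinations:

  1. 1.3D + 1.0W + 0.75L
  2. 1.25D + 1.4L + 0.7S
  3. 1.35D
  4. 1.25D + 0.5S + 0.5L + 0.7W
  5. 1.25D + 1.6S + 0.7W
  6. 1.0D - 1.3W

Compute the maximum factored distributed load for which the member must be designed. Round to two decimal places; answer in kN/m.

83.65 kN/m

1. 1.3(39.3) + 1.0(18.0) + 0.75(5.1) = 51.09 + 18.00 + 3.83 = 72.92
2. 1.25(39.3) + 1.4(5.1) + 0.7(13.7) = 49.13 + 7.14 + 9.59 = 65.86
3. 1.35(39.3) = 53.06
4. 1.25(39.3) + 0.5(13.7) + 0.5(5.1) + 0.7(18.0) = 49.13 + 6.85 + 2.55 + 12.60 = 71.13
5. 1.25(39.3) + 1.6(13.7) + 0.7(18.0) = 49.13 + 21.92 + 12.60 = 83.65
6. 1.0(39.3) - 1.3(18.0) = 39.30 - 23.40 = 15.90
Maximum is from combination 5.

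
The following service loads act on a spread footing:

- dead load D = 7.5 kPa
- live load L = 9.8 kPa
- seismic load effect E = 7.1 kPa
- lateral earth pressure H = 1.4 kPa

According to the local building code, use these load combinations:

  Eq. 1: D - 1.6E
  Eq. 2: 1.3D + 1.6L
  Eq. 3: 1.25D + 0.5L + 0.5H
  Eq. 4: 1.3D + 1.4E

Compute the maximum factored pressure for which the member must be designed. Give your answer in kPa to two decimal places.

Eq. 1: 1.0(7.5) - 1.6(7.1) = 7.50 - 11.36 = -3.86
Eq. 2: 1.3(7.5) + 1.6(9.8) = 9.75 + 15.68 = 25.43
Eq. 3: 1.25(7.5) + 0.5(9.8) + 0.5(1.4) = 9.38 + 4.90 + 0.70 = 14.98
Eq. 4: 1.3(7.5) + 1.4(7.1) = 9.75 + 9.94 = 19.69
Combination 2 governs: p_u = 25.43 kPa.

25.43 kPa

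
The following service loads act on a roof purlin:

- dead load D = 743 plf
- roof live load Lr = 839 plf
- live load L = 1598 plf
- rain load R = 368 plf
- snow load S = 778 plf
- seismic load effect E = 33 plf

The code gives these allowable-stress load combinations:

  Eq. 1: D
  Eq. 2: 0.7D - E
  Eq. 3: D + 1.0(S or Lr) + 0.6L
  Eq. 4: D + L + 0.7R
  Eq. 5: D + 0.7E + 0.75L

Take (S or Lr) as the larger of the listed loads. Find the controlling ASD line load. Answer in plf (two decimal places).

2598.60 plf

(S or Lr) → Lr = 839 plf.
Eq. 1: 1.0(743) = 743.00
Eq. 2: 0.7(743) - 1.0(33) = 520.10 - 33.00 = 487.10
Eq. 3: 1.0(743) + 1.0(839) + 0.6(1598) = 743.00 + 839.00 + 958.80 = 2540.80
Eq. 4: 1.0(743) + 1.0(1598) + 0.7(368) = 743.00 + 1598.00 + 257.60 = 2598.60
Eq. 5: 1.0(743) + 0.7(33) + 0.75(1598) = 743.00 + 23.10 + 1198.50 = 1964.60
Combination 4 governs: w = 2598.60 plf.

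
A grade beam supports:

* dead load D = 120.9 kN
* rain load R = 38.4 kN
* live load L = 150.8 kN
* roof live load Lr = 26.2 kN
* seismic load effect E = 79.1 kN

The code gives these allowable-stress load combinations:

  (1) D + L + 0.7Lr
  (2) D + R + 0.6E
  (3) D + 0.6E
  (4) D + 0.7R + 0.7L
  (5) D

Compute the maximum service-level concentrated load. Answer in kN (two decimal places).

290.04 kN

(1) 1.0(120.9) + 1.0(150.8) + 0.7(26.2) = 290.04
(2) 1.0(120.9) + 1.0(38.4) + 0.6(79.1) = 206.76
(3) 1.0(120.9) + 0.6(79.1) = 168.36
(4) 1.0(120.9) + 0.7(38.4) + 0.7(150.8) = 253.34
(5) 1.0(120.9) = 120.90
Maximum is from combination 1.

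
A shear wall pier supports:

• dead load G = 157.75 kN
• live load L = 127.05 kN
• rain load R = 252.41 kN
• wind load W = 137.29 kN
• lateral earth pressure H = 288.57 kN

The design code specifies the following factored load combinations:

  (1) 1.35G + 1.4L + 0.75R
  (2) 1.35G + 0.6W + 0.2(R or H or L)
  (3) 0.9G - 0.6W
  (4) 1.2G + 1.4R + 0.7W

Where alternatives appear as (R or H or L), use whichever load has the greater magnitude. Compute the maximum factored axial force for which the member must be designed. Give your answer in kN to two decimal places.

(R or H or L) → H = 288.57 kN.
(1) 1.35(157.75) + 1.4(127.05) + 0.75(252.41) = 212.96 + 177.87 + 189.31 = 580.14
(2) 1.35(157.75) + 0.6(137.29) + 0.2(288.57) = 353.05
(3) 0.9(157.75) - 0.6(137.29) = 59.60
(4) 1.2(157.75) + 1.4(252.41) + 0.7(137.29) = 638.78
The controlling combination is 4, giving 638.78 kN.

638.78 kN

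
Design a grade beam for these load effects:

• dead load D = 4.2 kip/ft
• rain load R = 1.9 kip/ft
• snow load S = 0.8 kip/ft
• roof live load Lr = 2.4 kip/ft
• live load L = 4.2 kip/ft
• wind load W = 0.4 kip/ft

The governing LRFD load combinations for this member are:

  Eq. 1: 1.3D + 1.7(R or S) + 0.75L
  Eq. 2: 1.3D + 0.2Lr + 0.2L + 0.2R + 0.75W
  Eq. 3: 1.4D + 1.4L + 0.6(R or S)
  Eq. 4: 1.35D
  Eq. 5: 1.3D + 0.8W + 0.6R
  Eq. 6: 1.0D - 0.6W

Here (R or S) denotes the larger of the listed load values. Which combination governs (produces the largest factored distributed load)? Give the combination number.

Combination 3

(R or S) → R = 1.9 kip/ft.
Eq. 1: 1.3(4.2) + 1.7(1.9) + 0.75(4.2) = 5.46 + 3.23 + 3.15 = 11.84
Eq. 2: 1.3(4.2) + 0.2(2.4) + 0.2(4.2) + 0.2(1.9) + 0.75(0.4) = 5.46 + 0.48 + 0.84 + 0.38 + 0.30 = 7.46
Eq. 3: 1.4(4.2) + 1.4(4.2) + 0.6(1.9) = 5.88 + 5.88 + 1.14 = 12.90
Eq. 4: 1.35(4.2) = 5.67
Eq. 5: 1.3(4.2) + 0.8(0.4) + 0.6(1.9) = 5.46 + 0.32 + 1.14 = 6.92
Eq. 6: 1.0(4.2) - 0.6(0.4) = 4.20 - 0.24 = 3.96
The largest value is 12.90 kip/ft from combination 3.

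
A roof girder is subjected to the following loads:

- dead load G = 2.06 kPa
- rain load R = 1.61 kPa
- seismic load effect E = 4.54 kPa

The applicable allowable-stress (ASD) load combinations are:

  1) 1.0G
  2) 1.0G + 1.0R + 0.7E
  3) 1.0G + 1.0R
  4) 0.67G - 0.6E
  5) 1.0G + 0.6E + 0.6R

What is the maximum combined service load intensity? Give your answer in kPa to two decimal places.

1) 1.0(2.06) = 2.06
2) 1.0(2.06) + 1.0(1.61) + 0.7(4.54) = 6.85
3) 1.0(2.06) + 1.0(1.61) = 3.67
4) 0.67(2.06) - 0.6(4.54) = -1.34
5) 1.0(2.06) + 0.6(4.54) + 0.6(1.61) = 5.75
The controlling combination is 2, giving 6.85 kPa.

6.85 kPa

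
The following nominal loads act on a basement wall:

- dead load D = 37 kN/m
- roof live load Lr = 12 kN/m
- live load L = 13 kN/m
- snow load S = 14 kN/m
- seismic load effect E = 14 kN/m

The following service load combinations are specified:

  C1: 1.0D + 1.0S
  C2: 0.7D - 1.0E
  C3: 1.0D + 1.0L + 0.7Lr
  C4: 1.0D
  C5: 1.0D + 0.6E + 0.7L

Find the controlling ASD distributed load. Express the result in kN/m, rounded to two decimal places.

C1: 1.0(37) + 1.0(14) = 37.00 + 14.00 = 51.00
C2: 0.7(37) - 1.0(14) = 25.90 - 14.00 = 11.90
C3: 1.0(37) + 1.0(13) + 0.7(12) = 37.00 + 13.00 + 8.40 = 58.40
C4: 1.0(37) = 37.00
C5: 1.0(37) + 0.6(14) + 0.7(13) = 37.00 + 8.40 + 9.10 = 54.50
Maximum is from combination 3.

58.40 kN/m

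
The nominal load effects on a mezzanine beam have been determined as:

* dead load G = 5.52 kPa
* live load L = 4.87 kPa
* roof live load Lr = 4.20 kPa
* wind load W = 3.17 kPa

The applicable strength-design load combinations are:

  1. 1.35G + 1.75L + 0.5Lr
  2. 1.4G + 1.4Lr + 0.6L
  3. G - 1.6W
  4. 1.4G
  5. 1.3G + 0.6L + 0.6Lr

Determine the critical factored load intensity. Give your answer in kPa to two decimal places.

18.07 kPa

1. 1.35(5.52) + 1.75(4.87) + 0.5(4.20) = 7.45 + 8.52 + 2.10 = 18.07
2. 1.4(5.52) + 1.4(4.20) + 0.6(4.87) = 7.73 + 5.88 + 2.92 = 16.53
3. 1.0(5.52) - 1.6(3.17) = 5.52 - 5.07 = 0.45
4. 1.4(5.52) = 7.73
5. 1.3(5.52) + 0.6(4.87) + 0.6(4.20) = 7.18 + 2.92 + 2.52 = 12.62
The controlling combination is 1, giving 18.07 kPa.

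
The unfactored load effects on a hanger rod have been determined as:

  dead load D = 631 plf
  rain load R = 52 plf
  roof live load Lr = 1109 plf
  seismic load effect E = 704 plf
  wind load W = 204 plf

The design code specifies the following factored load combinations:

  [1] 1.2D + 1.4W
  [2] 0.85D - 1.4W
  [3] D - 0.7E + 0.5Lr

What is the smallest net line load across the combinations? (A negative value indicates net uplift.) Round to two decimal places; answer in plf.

[1] 1.2(631) + 1.4(204) = 757.20 + 285.60 = 1042.80
[2] 0.85(631) - 1.4(204) = 536.35 - 285.60 = 250.75
[3] 1.0(631) - 0.7(704) + 0.5(1109) = 631.00 - 492.80 + 554.50 = 692.70
Combination 2 gives the minimum: 250.75 plf.

250.75 plf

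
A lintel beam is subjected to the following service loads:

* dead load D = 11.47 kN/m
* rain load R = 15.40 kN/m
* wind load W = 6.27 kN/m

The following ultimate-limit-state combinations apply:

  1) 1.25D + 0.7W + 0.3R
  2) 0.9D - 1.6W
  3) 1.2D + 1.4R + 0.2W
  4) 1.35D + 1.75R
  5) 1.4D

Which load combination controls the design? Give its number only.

1) 1.25(11.47) + 0.7(6.27) + 0.3(15.40) = 23.35
2) 0.9(11.47) - 1.6(6.27) = 0.29
3) 1.2(11.47) + 1.4(15.40) + 0.2(6.27) = 36.58
4) 1.35(11.47) + 1.75(15.40) = 42.43
5) 1.4(11.47) = 16.06
The largest value is 42.43 kN/m from combination 4.

Combination 4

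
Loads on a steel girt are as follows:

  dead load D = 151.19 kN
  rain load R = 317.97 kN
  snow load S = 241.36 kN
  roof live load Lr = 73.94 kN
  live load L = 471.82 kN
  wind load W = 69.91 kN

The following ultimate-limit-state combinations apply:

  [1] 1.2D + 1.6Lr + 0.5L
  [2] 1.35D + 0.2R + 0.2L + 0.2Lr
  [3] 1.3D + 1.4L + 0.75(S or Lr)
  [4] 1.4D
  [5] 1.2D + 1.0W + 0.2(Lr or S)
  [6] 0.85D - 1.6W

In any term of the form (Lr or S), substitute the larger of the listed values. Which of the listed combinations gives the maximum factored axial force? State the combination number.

(S or Lr) → S = 241.36 kN; (Lr or S) → S = 241.36 kN.
[1] 1.2(151.19) + 1.6(73.94) + 0.5(471.82) = 181.43 + 118.30 + 235.91 = 535.64
[2] 1.35(151.19) + 0.2(317.97) + 0.2(471.82) + 0.2(73.94) = 204.11 + 63.59 + 94.36 + 14.79 = 376.85
[3] 1.3(151.19) + 1.4(471.82) + 0.75(241.36) = 196.55 + 660.55 + 181.02 = 1038.12
[4] 1.4(151.19) = 211.67
[5] 1.2(151.19) + 1.0(69.91) + 0.2(241.36) = 181.43 + 69.91 + 48.27 = 299.61
[6] 0.85(151.19) - 1.6(69.91) = 16.66
The largest value is 1038.12 kN from combination 3.

Combination 3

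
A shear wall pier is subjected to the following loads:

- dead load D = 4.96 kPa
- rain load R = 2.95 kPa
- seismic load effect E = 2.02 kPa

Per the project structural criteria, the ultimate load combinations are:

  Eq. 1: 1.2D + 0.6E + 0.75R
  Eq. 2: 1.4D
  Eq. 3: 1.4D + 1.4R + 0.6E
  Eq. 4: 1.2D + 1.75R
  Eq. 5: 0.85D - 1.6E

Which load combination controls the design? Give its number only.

Eq. 1: 1.2(4.96) + 0.6(2.02) + 0.75(2.95) = 9.38
Eq. 2: 1.4(4.96) = 6.94
Eq. 3: 1.4(4.96) + 1.4(2.95) + 0.6(2.02) = 12.29
Eq. 4: 1.2(4.96) + 1.75(2.95) = 5.95 + 5.16 = 11.11
Eq. 5: 0.85(4.96) - 1.6(2.02) = 0.98
The largest value is 12.29 kPa from combination 3.

Combination 3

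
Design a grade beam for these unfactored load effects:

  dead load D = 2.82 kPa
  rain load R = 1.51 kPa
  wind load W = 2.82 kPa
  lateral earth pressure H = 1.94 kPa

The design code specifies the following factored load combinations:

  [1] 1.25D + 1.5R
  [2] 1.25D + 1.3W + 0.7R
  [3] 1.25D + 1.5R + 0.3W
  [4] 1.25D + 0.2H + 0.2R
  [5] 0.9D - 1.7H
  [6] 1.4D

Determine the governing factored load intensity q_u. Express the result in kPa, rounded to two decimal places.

8.25 kPa

[1] 1.25(2.82) + 1.5(1.51) = 5.79
[2] 1.25(2.82) + 1.3(2.82) + 0.7(1.51) = 8.25
[3] 1.25(2.82) + 1.5(1.51) + 0.3(2.82) = 6.64
[4] 1.25(2.82) + 0.2(1.94) + 0.2(1.51) = 3.53 + 0.39 + 0.30 = 4.22
[5] 0.9(2.82) - 1.7(1.94) = 2.54 - 3.30 = -0.76
[6] 1.4(2.82) = 3.95
The controlling combination is 2, giving 8.25 kPa.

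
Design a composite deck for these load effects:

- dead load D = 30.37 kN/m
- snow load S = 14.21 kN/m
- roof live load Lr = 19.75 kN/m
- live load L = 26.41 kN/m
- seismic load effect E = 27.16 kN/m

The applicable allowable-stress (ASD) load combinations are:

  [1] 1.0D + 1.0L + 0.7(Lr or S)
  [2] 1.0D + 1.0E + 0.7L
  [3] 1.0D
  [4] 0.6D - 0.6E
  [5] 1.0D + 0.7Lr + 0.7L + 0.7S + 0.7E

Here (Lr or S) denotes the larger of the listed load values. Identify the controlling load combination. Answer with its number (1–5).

Combination 5

(Lr or S) → Lr = 19.75 kN/m.
[1] 1.0(30.37) + 1.0(26.41) + 0.7(19.75) = 70.61
[2] 1.0(30.37) + 1.0(27.16) + 0.7(26.41) = 76.02
[3] 1.0(30.37) = 30.37
[4] 0.6(30.37) - 0.6(27.16) = 1.93
[5] 1.0(30.37) + 0.7(19.75) + 0.7(26.41) + 0.7(14.21) + 0.7(27.16) = 91.64
The largest value is 91.64 kN/m from combination 5.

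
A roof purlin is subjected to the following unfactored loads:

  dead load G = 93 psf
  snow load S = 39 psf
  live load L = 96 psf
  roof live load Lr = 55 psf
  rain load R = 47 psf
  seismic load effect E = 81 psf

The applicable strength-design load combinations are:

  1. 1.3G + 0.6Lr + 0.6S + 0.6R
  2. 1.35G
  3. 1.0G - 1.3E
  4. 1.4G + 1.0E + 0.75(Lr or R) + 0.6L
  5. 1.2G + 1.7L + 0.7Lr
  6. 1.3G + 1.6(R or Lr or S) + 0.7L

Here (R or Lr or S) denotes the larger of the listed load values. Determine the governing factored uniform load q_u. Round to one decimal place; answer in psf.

313.3 psf

(Lr or R) → Lr = 55 psf; (R or Lr or S) → Lr = 55 psf.
1. 1.3(93) + 0.6(55) + 0.6(39) + 0.6(47) = 205.5
2. 1.35(93) = 125.6
3. 1.0(93) - 1.3(81) = -12.3
4. 1.4(93) + 1.0(81) + 0.75(55) + 0.6(96) = 310.1
5. 1.2(93) + 1.7(96) + 0.7(55) = 313.3
6. 1.3(93) + 1.6(55) + 0.7(96) = 276.1
The controlling combination is 5, giving 313.3 psf.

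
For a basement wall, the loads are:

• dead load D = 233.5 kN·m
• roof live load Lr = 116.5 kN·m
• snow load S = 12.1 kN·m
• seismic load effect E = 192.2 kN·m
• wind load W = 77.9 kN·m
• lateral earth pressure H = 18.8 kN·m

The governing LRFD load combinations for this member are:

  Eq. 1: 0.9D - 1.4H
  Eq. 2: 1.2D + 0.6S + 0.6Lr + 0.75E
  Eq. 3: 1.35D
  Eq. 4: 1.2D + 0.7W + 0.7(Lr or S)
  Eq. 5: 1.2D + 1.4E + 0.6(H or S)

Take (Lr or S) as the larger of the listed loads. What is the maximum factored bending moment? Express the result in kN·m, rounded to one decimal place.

(Lr or S) → Lr = 116.5 kN·m; (H or S) → H = 18.8 kN·m.
Eq. 1: 0.9(233.5) - 1.4(18.8) = 183.8
Eq. 2: 1.2(233.5) + 0.6(12.1) + 0.6(116.5) + 0.75(192.2) = 501.5
Eq. 3: 1.35(233.5) = 315.2
Eq. 4: 1.2(233.5) + 0.7(77.9) + 0.7(116.5) = 416.3
Eq. 5: 1.2(233.5) + 1.4(192.2) + 0.6(18.8) = 560.6
The controlling combination is 5, giving 560.6 kN·m.

560.6 kN·m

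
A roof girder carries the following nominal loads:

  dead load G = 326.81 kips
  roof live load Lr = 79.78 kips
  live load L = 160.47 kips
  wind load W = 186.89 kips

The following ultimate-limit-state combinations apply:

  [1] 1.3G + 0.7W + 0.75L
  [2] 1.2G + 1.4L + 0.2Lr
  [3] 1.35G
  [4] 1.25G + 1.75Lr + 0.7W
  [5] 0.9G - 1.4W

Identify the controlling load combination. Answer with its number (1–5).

Combination 4

[1] 1.3(326.81) + 0.7(186.89) + 0.75(160.47) = 676.03
[2] 1.2(326.81) + 1.4(160.47) + 0.2(79.78) = 392.17 + 224.66 + 15.96 = 632.79
[3] 1.35(326.81) = 441.19
[4] 1.25(326.81) + 1.75(79.78) + 0.7(186.89) = 408.51 + 139.62 + 130.82 = 678.95
[5] 0.9(326.81) - 1.4(186.89) = 294.13 - 261.65 = 32.48
The largest value is 678.95 kips from combination 4.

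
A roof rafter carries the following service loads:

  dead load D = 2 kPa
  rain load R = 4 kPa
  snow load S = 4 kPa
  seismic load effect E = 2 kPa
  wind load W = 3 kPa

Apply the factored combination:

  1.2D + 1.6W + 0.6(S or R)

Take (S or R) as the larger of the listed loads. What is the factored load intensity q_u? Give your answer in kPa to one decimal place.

(S or R) → S = 4 kPa.
1.2(2) + 1.6(3) + 0.6(4) = 9.6
q_u = 9.6 kPa.

9.6 kPa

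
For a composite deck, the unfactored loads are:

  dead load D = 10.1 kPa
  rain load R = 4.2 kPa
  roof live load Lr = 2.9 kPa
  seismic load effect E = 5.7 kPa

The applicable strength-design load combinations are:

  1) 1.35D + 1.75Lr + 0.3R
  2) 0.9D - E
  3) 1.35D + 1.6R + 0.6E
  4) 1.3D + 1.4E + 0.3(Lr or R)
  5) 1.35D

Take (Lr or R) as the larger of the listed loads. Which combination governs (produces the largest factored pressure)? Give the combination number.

Combination 3

(Lr or R) → R = 4.2 kPa.
1) 1.35(10.1) + 1.75(2.9) + 0.3(4.2) = 19.97
2) 0.9(10.1) - 1.0(5.7) = 9.09 - 5.70 = 3.39
3) 1.35(10.1) + 1.6(4.2) + 0.6(5.7) = 13.64 + 6.72 + 3.42 = 23.78
4) 1.3(10.1) + 1.4(5.7) + 0.3(4.2) = 13.13 + 7.98 + 1.26 = 22.37
5) 1.35(10.1) = 13.64
The largest value is 23.78 kPa from combination 3.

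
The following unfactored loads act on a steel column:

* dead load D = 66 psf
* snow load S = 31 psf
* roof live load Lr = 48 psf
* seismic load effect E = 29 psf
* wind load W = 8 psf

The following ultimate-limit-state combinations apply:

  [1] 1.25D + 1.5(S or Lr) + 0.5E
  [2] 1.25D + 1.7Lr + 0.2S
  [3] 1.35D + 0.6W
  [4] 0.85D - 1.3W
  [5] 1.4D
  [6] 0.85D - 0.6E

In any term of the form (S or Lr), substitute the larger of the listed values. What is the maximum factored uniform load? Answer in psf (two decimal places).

(S or Lr) → Lr = 48 psf.
[1] 1.25(66) + 1.5(48) + 0.5(29) = 82.50 + 72.00 + 14.50 = 169.00
[2] 1.25(66) + 1.7(48) + 0.2(31) = 82.50 + 81.60 + 6.20 = 170.30
[3] 1.35(66) + 0.6(8) = 89.10 + 4.80 = 93.90
[4] 0.85(66) - 1.3(8) = 56.10 - 10.40 = 45.70
[5] 1.4(66) = 92.40
[6] 0.85(66) - 0.6(29) = 56.10 - 17.40 = 38.70
Maximum is from combination 2.

170.30 psf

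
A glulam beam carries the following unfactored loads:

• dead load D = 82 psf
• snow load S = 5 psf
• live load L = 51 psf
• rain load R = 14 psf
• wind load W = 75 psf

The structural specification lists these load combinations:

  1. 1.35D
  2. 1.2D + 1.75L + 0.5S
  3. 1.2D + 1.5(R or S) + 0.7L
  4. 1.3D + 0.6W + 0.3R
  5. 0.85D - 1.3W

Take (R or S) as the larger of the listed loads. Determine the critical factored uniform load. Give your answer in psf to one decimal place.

190.2 psf

(R or S) → R = 14 psf.
1. 1.35(82) = 110.7
2. 1.2(82) + 1.75(51) + 0.5(5) = 190.2
3. 1.2(82) + 1.5(14) + 0.7(51) = 155.1
4. 1.3(82) + 0.6(75) + 0.3(14) = 155.8
5. 0.85(82) - 1.3(75) = -27.8
Combination 2 governs: q_u = 190.2 psf.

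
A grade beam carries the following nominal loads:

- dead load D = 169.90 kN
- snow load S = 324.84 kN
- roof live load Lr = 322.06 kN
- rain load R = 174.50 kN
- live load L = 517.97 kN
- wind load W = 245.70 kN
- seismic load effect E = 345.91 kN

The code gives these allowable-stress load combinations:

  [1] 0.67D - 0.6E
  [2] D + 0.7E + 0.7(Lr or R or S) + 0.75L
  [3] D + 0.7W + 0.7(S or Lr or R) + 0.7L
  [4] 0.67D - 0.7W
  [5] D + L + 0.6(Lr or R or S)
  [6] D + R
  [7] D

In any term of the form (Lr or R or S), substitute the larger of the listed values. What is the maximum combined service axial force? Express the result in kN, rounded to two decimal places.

(Lr or R or S) → S = 324.84 kN; (S or Lr or R) → S = 324.84 kN.
[1] 0.67(169.90) - 0.6(345.91) = -93.71
[2] 1.0(169.90) + 0.7(345.91) + 0.7(324.84) + 0.75(517.97) = 1027.90
[3] 1.0(169.90) + 0.7(245.70) + 0.7(324.84) + 0.7(517.97) = 931.86
[4] 0.67(169.90) - 0.7(245.70) = -58.16
[5] 1.0(169.90) + 1.0(517.97) + 0.6(324.84) = 882.77
[6] 1.0(169.90) + 1.0(174.50) = 344.40
[7] 1.0(169.90) = 169.90
The controlling combination is 2, giving 1027.90 kN.

1027.90 kN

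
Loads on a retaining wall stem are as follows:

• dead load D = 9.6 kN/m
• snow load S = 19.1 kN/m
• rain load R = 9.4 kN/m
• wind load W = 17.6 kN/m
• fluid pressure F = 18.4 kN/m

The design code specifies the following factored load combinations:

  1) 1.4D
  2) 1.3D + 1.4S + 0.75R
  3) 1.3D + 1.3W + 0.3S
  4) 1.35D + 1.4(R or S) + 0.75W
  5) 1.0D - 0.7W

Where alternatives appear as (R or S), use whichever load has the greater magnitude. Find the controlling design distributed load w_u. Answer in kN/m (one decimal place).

52.9 kN/m

(R or S) → S = 19.1 kN/m.
1) 1.4(9.6) = 13.4
2) 1.3(9.6) + 1.4(19.1) + 0.75(9.4) = 46.3
3) 1.3(9.6) + 1.3(17.6) + 0.3(19.1) = 41.1
4) 1.35(9.6) + 1.4(19.1) + 0.75(17.6) = 52.9
5) 1.0(9.6) - 0.7(17.6) = -2.7
Combination 4 governs: w_u = 52.9 kN/m.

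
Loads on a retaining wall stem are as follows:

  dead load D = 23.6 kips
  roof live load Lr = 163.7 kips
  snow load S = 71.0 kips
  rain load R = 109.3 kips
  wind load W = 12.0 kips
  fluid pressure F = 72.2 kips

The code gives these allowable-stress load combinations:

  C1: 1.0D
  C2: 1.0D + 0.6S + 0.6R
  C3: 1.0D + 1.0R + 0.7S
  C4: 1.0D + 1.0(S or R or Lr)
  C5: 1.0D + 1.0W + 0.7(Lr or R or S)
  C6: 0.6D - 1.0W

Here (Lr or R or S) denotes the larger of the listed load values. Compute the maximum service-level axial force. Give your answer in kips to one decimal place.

187.3 kips

(S or R or Lr) → Lr = 163.7 kips; (Lr or R or S) → Lr = 163.7 kips.
C1: 1.0(23.6) = 23.6
C2: 1.0(23.6) + 0.6(71.0) + 0.6(109.3) = 23.6 + 42.6 + 65.6 = 131.8
C3: 1.0(23.6) + 1.0(109.3) + 0.7(71.0) = 23.6 + 109.3 + 49.7 = 182.6
C4: 1.0(23.6) + 1.0(163.7) = 23.6 + 163.7 = 187.3
C5: 1.0(23.6) + 1.0(12.0) + 0.7(163.7) = 23.6 + 12.0 + 114.6 = 150.2
C6: 0.6(23.6) - 1.0(12.0) = 14.2 - 12.0 = 2.2
Combination 4 governs: P = 187.3 kips.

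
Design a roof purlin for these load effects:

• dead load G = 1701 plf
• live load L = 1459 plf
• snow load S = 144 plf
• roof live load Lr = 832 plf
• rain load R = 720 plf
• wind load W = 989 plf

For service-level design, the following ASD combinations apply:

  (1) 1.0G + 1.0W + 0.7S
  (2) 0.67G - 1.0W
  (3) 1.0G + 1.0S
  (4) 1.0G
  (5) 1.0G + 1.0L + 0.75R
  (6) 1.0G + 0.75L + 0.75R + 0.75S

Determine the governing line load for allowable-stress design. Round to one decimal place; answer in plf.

3700.0 plf

(1) 1.0(1701) + 1.0(989) + 0.7(144) = 2790.8
(2) 0.67(1701) - 1.0(989) = 150.7
(3) 1.0(1701) + 1.0(144) = 1845.0
(4) 1.0(1701) = 1701.0
(5) 1.0(1701) + 1.0(1459) + 0.75(720) = 3700.0
(6) 1.0(1701) + 0.75(1459) + 0.75(720) + 0.75(144) = 3443.3
Maximum is from combination 5.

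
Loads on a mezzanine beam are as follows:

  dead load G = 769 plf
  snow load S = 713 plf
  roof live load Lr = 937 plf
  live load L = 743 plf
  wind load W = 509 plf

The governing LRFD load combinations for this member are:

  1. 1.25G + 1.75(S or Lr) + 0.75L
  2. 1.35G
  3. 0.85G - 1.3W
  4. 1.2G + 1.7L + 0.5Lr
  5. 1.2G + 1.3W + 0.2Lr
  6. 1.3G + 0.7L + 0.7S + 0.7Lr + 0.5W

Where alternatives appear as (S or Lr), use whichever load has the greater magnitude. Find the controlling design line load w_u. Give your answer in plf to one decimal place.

(S or Lr) → Lr = 937 plf.
1. 1.25(769) + 1.75(937) + 0.75(743) = 3158.3
2. 1.35(769) = 1038.2
3. 0.85(769) - 1.3(509) = -8.1
4. 1.2(769) + 1.7(743) + 0.5(937) = 2654.4
5. 1.2(769) + 1.3(509) + 0.2(937) = 1771.9
6. 1.3(769) + 0.7(743) + 0.7(713) + 0.7(937) + 0.5(509) = 2929.3
Combination 1 governs: w_u = 3158.3 plf.

3158.3 plf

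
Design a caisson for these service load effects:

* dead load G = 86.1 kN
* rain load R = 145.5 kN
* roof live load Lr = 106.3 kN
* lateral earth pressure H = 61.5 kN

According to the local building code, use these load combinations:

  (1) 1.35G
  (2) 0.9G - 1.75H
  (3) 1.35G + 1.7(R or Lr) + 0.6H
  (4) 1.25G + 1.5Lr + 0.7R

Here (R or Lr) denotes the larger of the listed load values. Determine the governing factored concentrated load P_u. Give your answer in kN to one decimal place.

400.5 kN

(R or Lr) → R = 145.5 kN.
(1) 1.35(86.1) = 116.2
(2) 0.9(86.1) - 1.75(61.5) = 77.5 - 107.6 = -30.1
(3) 1.35(86.1) + 1.7(145.5) + 0.6(61.5) = 116.2 + 247.4 + 36.9 = 400.5
(4) 1.25(86.1) + 1.5(106.3) + 0.7(145.5) = 368.9
Combination 3 governs: P_u = 400.5 kN.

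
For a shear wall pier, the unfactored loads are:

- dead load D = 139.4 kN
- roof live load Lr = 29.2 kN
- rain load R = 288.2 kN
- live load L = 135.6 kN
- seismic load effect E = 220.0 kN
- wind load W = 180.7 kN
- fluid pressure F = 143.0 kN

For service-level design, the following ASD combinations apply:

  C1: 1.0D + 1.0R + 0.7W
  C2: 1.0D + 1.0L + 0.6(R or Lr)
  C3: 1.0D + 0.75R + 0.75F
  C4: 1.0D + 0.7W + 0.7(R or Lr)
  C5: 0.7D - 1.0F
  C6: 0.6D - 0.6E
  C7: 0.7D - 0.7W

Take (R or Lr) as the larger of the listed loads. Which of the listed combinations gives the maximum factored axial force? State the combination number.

(R or Lr) → R = 288.2 kN.
C1: 1.0(139.4) + 1.0(288.2) + 0.7(180.7) = 139.40 + 288.20 + 126.49 = 554.09
C2: 1.0(139.4) + 1.0(135.6) + 0.6(288.2) = 139.40 + 135.60 + 172.92 = 447.92
C3: 1.0(139.4) + 0.75(288.2) + 0.75(143.0) = 139.40 + 216.15 + 107.25 = 462.80
C4: 1.0(139.4) + 0.7(180.7) + 0.7(288.2) = 139.40 + 126.49 + 201.74 = 467.63
C5: 0.7(139.4) - 1.0(143.0) = 97.58 - 143.00 = -45.42
C6: 0.6(139.4) - 0.6(220.0) = 83.64 - 132.00 = -48.36
C7: 0.7(139.4) - 0.7(180.7) = 97.58 - 126.49 = -28.91
The largest value is 554.09 kN from combination 1.

Combination 1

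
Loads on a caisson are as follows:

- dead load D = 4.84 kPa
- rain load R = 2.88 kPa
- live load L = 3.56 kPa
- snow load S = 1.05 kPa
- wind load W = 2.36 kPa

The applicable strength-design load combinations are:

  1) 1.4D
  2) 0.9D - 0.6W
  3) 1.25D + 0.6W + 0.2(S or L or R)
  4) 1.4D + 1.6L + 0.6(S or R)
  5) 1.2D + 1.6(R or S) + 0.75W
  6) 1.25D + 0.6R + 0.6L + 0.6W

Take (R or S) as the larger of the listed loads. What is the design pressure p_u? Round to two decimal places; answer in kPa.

(S or L or R) → L = 3.56 kPa; (S or R) → R = 2.88 kPa; (R or S) → R = 2.88 kPa.
1) 1.4(4.84) = 6.78
2) 0.9(4.84) - 0.6(2.36) = 4.36 - 1.42 = 2.94
3) 1.25(4.84) + 0.6(2.36) + 0.2(3.56) = 6.05 + 1.42 + 0.71 = 8.18
4) 1.4(4.84) + 1.6(3.56) + 0.6(2.88) = 14.20
5) 1.2(4.84) + 1.6(2.88) + 0.75(2.36) = 5.81 + 4.61 + 1.77 = 12.19
6) 1.25(4.84) + 0.6(2.88) + 0.6(3.56) + 0.6(2.36) = 11.33
Maximum is from combination 4.

14.20 kPa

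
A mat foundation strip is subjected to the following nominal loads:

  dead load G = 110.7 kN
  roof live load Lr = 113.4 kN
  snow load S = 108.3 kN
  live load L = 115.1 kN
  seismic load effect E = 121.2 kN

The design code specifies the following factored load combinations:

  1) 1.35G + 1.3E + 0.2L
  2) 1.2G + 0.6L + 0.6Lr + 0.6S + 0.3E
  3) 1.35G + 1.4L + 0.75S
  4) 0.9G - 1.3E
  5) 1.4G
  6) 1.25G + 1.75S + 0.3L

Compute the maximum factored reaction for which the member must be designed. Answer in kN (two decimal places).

1) 1.35(110.7) + 1.3(121.2) + 0.2(115.1) = 149.45 + 157.56 + 23.02 = 330.03
2) 1.2(110.7) + 0.6(115.1) + 0.6(113.4) + 0.6(108.3) + 0.3(121.2) = 132.84 + 69.06 + 68.04 + 64.98 + 36.36 = 371.28
3) 1.35(110.7) + 1.4(115.1) + 0.75(108.3) = 391.81
4) 0.9(110.7) - 1.3(121.2) = 99.63 - 157.56 = -57.93
5) 1.4(110.7) = 154.98
6) 1.25(110.7) + 1.75(108.3) + 0.3(115.1) = 362.43
Combination 3 governs: V_u = 391.81 kN.

391.81 kN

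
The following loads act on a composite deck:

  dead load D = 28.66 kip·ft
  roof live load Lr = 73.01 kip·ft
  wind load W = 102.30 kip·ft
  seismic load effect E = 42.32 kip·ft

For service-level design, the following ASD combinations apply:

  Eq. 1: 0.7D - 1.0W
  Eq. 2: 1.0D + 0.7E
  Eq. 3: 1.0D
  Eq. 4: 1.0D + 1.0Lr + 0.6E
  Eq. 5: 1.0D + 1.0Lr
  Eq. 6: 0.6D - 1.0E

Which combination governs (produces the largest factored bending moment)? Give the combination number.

Combination 4

Eq. 1: 0.7(28.66) - 1.0(102.30) = -82.24
Eq. 2: 1.0(28.66) + 0.7(42.32) = 58.28
Eq. 3: 1.0(28.66) = 28.66
Eq. 4: 1.0(28.66) + 1.0(73.01) + 0.6(42.32) = 127.06
Eq. 5: 1.0(28.66) + 1.0(73.01) = 101.67
Eq. 6: 0.6(28.66) - 1.0(42.32) = -25.12
The largest value is 127.06 kip·ft from combination 4.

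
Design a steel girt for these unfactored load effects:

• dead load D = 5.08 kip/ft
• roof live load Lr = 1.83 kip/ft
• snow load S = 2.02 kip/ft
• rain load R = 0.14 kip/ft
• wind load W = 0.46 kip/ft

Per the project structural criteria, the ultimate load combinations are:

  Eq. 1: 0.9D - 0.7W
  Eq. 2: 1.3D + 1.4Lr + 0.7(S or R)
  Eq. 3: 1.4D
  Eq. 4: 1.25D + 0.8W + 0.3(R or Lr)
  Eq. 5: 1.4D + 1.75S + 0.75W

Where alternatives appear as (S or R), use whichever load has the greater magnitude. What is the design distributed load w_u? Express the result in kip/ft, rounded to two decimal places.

(S or R) → S = 2.02 kip/ft; (R or Lr) → Lr = 1.83 kip/ft.
Eq. 1: 0.9(5.08) - 0.7(0.46) = 4.57 - 0.32 = 4.25
Eq. 2: 1.3(5.08) + 1.4(1.83) + 0.7(2.02) = 10.58
Eq. 3: 1.4(5.08) = 7.11
Eq. 4: 1.25(5.08) + 0.8(0.46) + 0.3(1.83) = 6.35 + 0.37 + 0.55 = 7.27
Eq. 5: 1.4(5.08) + 1.75(2.02) + 0.75(0.46) = 10.99
Combination 5 governs: w_u = 10.99 kip/ft.

10.99 kip/ft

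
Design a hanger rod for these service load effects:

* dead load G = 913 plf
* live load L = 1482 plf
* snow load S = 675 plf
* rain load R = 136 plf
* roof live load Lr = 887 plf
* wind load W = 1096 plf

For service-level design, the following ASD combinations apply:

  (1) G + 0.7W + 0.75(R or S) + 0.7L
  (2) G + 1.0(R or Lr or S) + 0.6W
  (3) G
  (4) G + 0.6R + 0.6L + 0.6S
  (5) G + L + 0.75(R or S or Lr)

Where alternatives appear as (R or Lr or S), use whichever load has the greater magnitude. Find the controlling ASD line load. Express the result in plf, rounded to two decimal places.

3223.85 plf

(R or S) → S = 675 plf; (R or Lr or S) → Lr = 887 plf; (R or S or Lr) → Lr = 887 plf.
(1) 1.0(913) + 0.7(1096) + 0.75(675) + 0.7(1482) = 913.00 + 767.20 + 506.25 + 1037.40 = 3223.85
(2) 1.0(913) + 1.0(887) + 0.6(1096) = 913.00 + 887.00 + 657.60 = 2457.60
(3) 1.0(913) = 913.00
(4) 1.0(913) + 0.6(136) + 0.6(1482) + 0.6(675) = 913.00 + 81.60 + 889.20 + 405.00 = 2288.80
(5) 1.0(913) + 1.0(1482) + 0.75(887) = 913.00 + 1482.00 + 665.25 = 3060.25
Combination 1 governs: w = 3223.85 plf.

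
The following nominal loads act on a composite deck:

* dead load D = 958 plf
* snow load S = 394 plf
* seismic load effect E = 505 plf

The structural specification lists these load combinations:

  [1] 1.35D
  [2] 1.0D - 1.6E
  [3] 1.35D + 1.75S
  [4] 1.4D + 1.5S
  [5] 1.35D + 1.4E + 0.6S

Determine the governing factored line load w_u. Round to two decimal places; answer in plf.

2236.70 plf

[1] 1.35(958) = 1293.30
[2] 1.0(958) - 1.6(505) = 958.00 - 808.00 = 150.00
[3] 1.35(958) + 1.75(394) = 1293.30 + 689.50 = 1982.80
[4] 1.4(958) + 1.5(394) = 1341.20 + 591.00 = 1932.20
[5] 1.35(958) + 1.4(505) + 0.6(394) = 1293.30 + 707.00 + 236.40 = 2236.70
Combination 5 governs: w_u = 2236.70 plf.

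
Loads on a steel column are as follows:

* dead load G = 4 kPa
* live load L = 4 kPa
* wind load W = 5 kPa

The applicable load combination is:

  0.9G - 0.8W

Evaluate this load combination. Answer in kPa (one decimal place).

0.9(4) - 0.8(5) = 3.6 - 4.0 = -0.4
q_u = -0.4 kPa.

-0.4 kPa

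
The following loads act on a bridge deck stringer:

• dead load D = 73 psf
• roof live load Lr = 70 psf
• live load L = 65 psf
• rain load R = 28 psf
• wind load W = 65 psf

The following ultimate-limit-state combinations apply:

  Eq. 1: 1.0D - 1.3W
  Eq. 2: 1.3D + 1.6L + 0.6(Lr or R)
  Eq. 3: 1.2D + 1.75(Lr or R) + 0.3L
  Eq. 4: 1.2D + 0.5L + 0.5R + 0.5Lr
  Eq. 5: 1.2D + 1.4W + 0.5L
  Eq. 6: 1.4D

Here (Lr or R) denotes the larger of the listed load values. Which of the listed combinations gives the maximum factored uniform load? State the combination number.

(Lr or R) → Lr = 70 psf.
Eq. 1: 1.0(73) - 1.3(65) = 73.0 - 84.5 = -11.5
Eq. 2: 1.3(73) + 1.6(65) + 0.6(70) = 94.9 + 104.0 + 42.0 = 240.9
Eq. 3: 1.2(73) + 1.75(70) + 0.3(65) = 87.6 + 122.5 + 19.5 = 229.6
Eq. 4: 1.2(73) + 0.5(65) + 0.5(28) + 0.5(70) = 87.6 + 32.5 + 14.0 + 35.0 = 169.1
Eq. 5: 1.2(73) + 1.4(65) + 0.5(65) = 87.6 + 91.0 + 32.5 = 211.1
Eq. 6: 1.4(73) = 102.2
The largest value is 240.9 psf from combination 2.

Combination 2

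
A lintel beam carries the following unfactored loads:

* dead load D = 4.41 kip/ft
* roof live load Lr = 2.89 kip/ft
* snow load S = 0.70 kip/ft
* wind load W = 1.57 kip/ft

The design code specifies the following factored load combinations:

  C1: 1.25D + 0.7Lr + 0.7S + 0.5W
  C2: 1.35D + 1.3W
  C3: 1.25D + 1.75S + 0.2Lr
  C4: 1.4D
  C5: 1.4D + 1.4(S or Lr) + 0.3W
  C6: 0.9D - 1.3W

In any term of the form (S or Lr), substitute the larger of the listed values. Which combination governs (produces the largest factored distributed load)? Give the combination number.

Combination 5

(S or Lr) → Lr = 2.89 kip/ft.
C1: 1.25(4.41) + 0.7(2.89) + 0.7(0.70) + 0.5(1.57) = 5.51 + 2.02 + 0.49 + 0.79 = 8.81
C2: 1.35(4.41) + 1.3(1.57) = 5.95 + 2.04 = 7.99
C3: 1.25(4.41) + 1.75(0.70) + 0.2(2.89) = 5.51 + 1.23 + 0.58 = 7.32
C4: 1.4(4.41) = 6.17
C5: 1.4(4.41) + 1.4(2.89) + 0.3(1.57) = 6.17 + 4.05 + 0.47 = 10.69
C6: 0.9(4.41) - 1.3(1.57) = 3.97 - 2.04 = 1.93
The largest value is 10.69 kip/ft from combination 5.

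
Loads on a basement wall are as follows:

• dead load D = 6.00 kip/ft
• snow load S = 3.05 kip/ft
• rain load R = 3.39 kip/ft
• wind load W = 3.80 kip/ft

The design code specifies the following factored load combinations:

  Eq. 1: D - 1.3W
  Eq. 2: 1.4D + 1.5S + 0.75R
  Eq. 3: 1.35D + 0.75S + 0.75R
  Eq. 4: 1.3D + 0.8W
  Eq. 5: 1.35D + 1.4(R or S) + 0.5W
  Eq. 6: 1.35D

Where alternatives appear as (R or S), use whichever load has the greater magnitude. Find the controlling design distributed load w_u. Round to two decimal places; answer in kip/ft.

15.52 kip/ft

(R or S) → R = 3.39 kip/ft.
Eq. 1: 1.0(6.00) - 1.3(3.80) = 1.06
Eq. 2: 1.4(6.00) + 1.5(3.05) + 0.75(3.39) = 15.52
Eq. 3: 1.35(6.00) + 0.75(3.05) + 0.75(3.39) = 12.93
Eq. 4: 1.3(6.00) + 0.8(3.80) = 10.84
Eq. 5: 1.35(6.00) + 1.4(3.39) + 0.5(3.80) = 14.75
Eq. 6: 1.35(6.00) = 8.10
Combination 2 governs: w_u = 15.52 kip/ft.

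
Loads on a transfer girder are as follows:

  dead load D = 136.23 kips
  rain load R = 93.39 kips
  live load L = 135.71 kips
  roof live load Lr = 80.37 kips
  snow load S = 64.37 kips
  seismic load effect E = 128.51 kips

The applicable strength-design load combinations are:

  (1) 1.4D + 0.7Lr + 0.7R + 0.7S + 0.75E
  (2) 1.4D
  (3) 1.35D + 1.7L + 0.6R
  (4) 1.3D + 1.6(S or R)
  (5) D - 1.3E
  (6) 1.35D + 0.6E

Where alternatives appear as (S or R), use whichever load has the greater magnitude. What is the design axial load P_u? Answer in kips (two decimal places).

(S or R) → R = 93.39 kips.
(1) 1.4(136.23) + 0.7(80.37) + 0.7(93.39) + 0.7(64.37) + 0.75(128.51) = 453.80
(2) 1.4(136.23) = 190.72
(3) 1.35(136.23) + 1.7(135.71) + 0.6(93.39) = 183.91 + 230.71 + 56.03 = 470.65
(4) 1.3(136.23) + 1.6(93.39) = 177.10 + 149.42 = 326.52
(5) 1.0(136.23) - 1.3(128.51) = 136.23 - 167.06 = -30.83
(6) 1.35(136.23) + 0.6(128.51) = 183.91 + 77.11 = 261.02
The controlling combination is 3, giving 470.65 kips.

470.65 kips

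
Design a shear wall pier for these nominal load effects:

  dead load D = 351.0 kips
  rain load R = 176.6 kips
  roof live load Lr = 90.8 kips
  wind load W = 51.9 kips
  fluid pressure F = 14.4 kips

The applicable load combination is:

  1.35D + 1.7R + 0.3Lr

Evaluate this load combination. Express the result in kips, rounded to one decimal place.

1.35(351.0) + 1.7(176.6) + 0.3(90.8) = 473.9 + 300.2 + 27.2 = 801.3
P_u = 801.3 kips.

801.3 kips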